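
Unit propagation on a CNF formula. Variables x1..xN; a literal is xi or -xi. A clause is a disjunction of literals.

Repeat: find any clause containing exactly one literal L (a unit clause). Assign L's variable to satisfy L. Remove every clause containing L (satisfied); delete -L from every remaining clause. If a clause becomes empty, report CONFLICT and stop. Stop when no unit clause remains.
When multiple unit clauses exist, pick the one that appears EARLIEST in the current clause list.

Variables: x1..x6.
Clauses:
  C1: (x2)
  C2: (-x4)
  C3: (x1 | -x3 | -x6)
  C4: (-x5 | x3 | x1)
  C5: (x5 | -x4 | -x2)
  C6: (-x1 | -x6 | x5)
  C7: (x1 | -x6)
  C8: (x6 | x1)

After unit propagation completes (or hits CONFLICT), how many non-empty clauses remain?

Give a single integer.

Answer: 5

Derivation:
unit clause [2] forces x2=T; simplify:
  drop -2 from [5, -4, -2] -> [5, -4]
  satisfied 1 clause(s); 7 remain; assigned so far: [2]
unit clause [-4] forces x4=F; simplify:
  satisfied 2 clause(s); 5 remain; assigned so far: [2, 4]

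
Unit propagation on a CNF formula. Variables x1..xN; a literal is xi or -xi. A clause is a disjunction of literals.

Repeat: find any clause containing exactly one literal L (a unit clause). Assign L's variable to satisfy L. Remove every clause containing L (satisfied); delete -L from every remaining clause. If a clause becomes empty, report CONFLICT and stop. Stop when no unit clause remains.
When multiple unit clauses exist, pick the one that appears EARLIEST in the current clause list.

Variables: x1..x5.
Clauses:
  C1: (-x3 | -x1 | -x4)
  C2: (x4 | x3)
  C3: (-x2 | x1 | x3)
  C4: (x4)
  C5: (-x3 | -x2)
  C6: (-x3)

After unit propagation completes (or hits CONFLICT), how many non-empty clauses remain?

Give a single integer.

Answer: 1

Derivation:
unit clause [4] forces x4=T; simplify:
  drop -4 from [-3, -1, -4] -> [-3, -1]
  satisfied 2 clause(s); 4 remain; assigned so far: [4]
unit clause [-3] forces x3=F; simplify:
  drop 3 from [-2, 1, 3] -> [-2, 1]
  satisfied 3 clause(s); 1 remain; assigned so far: [3, 4]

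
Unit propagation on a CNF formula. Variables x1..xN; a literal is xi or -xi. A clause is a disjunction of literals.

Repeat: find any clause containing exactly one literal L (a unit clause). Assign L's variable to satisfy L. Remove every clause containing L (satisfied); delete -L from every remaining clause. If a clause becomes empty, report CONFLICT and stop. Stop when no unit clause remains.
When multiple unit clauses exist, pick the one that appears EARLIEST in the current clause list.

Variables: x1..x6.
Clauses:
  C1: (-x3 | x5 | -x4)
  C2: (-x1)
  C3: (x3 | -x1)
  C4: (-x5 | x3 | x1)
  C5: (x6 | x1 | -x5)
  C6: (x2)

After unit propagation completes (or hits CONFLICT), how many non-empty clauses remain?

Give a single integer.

unit clause [-1] forces x1=F; simplify:
  drop 1 from [-5, 3, 1] -> [-5, 3]
  drop 1 from [6, 1, -5] -> [6, -5]
  satisfied 2 clause(s); 4 remain; assigned so far: [1]
unit clause [2] forces x2=T; simplify:
  satisfied 1 clause(s); 3 remain; assigned so far: [1, 2]

Answer: 3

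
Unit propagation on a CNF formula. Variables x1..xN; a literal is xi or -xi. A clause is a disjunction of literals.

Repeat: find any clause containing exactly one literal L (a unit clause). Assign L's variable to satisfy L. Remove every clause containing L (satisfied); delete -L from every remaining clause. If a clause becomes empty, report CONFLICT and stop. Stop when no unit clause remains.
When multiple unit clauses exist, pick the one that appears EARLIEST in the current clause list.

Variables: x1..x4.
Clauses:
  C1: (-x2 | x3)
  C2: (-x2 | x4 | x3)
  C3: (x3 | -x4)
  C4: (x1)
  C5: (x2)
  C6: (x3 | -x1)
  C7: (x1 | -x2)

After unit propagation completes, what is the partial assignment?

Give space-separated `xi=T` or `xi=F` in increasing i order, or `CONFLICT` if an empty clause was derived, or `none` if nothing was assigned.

Answer: x1=T x2=T x3=T

Derivation:
unit clause [1] forces x1=T; simplify:
  drop -1 from [3, -1] -> [3]
  satisfied 2 clause(s); 5 remain; assigned so far: [1]
unit clause [2] forces x2=T; simplify:
  drop -2 from [-2, 3] -> [3]
  drop -2 from [-2, 4, 3] -> [4, 3]
  satisfied 1 clause(s); 4 remain; assigned so far: [1, 2]
unit clause [3] forces x3=T; simplify:
  satisfied 4 clause(s); 0 remain; assigned so far: [1, 2, 3]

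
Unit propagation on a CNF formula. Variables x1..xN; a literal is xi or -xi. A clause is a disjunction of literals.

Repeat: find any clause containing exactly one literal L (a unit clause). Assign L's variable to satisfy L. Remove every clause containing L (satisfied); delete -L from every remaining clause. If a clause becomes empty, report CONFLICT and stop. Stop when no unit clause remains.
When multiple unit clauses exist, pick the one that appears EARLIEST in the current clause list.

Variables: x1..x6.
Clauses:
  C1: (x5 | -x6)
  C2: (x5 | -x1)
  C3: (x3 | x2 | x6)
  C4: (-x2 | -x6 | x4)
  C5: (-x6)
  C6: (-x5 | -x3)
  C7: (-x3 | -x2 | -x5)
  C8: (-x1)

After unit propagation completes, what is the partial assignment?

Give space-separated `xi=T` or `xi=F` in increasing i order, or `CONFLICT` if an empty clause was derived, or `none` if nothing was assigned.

Answer: x1=F x6=F

Derivation:
unit clause [-6] forces x6=F; simplify:
  drop 6 from [3, 2, 6] -> [3, 2]
  satisfied 3 clause(s); 5 remain; assigned so far: [6]
unit clause [-1] forces x1=F; simplify:
  satisfied 2 clause(s); 3 remain; assigned so far: [1, 6]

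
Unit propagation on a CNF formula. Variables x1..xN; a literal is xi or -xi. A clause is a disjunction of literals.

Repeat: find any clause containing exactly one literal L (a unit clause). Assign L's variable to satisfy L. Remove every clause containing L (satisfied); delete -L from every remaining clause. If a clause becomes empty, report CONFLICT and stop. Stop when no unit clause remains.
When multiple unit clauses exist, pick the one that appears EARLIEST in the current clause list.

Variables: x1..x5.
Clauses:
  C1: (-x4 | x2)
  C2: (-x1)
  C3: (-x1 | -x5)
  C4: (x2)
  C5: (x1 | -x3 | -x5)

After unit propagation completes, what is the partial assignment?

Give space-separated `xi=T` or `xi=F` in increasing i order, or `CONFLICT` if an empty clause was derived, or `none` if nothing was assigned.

Answer: x1=F x2=T

Derivation:
unit clause [-1] forces x1=F; simplify:
  drop 1 from [1, -3, -5] -> [-3, -5]
  satisfied 2 clause(s); 3 remain; assigned so far: [1]
unit clause [2] forces x2=T; simplify:
  satisfied 2 clause(s); 1 remain; assigned so far: [1, 2]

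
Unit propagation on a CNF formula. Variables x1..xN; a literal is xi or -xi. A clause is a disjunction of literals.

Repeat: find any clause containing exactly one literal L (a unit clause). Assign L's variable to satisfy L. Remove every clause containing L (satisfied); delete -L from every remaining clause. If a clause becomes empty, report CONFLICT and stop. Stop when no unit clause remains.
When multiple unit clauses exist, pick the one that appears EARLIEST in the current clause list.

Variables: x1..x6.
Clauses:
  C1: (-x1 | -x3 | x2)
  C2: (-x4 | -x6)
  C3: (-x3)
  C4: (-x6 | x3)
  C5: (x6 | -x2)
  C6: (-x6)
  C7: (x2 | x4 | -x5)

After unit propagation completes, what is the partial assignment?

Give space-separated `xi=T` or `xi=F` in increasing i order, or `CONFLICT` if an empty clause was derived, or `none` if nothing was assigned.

unit clause [-3] forces x3=F; simplify:
  drop 3 from [-6, 3] -> [-6]
  satisfied 2 clause(s); 5 remain; assigned so far: [3]
unit clause [-6] forces x6=F; simplify:
  drop 6 from [6, -2] -> [-2]
  satisfied 3 clause(s); 2 remain; assigned so far: [3, 6]
unit clause [-2] forces x2=F; simplify:
  drop 2 from [2, 4, -5] -> [4, -5]
  satisfied 1 clause(s); 1 remain; assigned so far: [2, 3, 6]

Answer: x2=F x3=F x6=F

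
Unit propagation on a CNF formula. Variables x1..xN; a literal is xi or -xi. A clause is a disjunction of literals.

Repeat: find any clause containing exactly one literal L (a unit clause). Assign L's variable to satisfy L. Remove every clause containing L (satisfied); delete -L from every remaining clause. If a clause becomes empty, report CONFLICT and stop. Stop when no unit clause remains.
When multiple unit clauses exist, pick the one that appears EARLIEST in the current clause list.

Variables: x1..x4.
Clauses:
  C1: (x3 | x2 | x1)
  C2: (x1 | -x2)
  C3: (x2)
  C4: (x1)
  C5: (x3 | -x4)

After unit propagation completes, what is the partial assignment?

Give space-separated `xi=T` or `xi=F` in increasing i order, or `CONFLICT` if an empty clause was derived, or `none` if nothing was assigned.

unit clause [2] forces x2=T; simplify:
  drop -2 from [1, -2] -> [1]
  satisfied 2 clause(s); 3 remain; assigned so far: [2]
unit clause [1] forces x1=T; simplify:
  satisfied 2 clause(s); 1 remain; assigned so far: [1, 2]

Answer: x1=T x2=T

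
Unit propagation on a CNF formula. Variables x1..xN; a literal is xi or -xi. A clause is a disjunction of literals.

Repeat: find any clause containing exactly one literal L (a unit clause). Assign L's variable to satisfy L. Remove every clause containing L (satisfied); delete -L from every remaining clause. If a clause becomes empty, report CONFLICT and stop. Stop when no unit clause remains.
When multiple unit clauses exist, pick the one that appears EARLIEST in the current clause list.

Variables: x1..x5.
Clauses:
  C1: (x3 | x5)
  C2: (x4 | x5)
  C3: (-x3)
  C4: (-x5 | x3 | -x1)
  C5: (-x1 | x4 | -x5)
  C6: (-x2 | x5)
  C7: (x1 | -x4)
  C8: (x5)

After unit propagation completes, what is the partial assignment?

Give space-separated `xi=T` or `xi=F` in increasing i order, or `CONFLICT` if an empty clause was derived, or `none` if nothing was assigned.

unit clause [-3] forces x3=F; simplify:
  drop 3 from [3, 5] -> [5]
  drop 3 from [-5, 3, -1] -> [-5, -1]
  satisfied 1 clause(s); 7 remain; assigned so far: [3]
unit clause [5] forces x5=T; simplify:
  drop -5 from [-5, -1] -> [-1]
  drop -5 from [-1, 4, -5] -> [-1, 4]
  satisfied 4 clause(s); 3 remain; assigned so far: [3, 5]
unit clause [-1] forces x1=F; simplify:
  drop 1 from [1, -4] -> [-4]
  satisfied 2 clause(s); 1 remain; assigned so far: [1, 3, 5]
unit clause [-4] forces x4=F; simplify:
  satisfied 1 clause(s); 0 remain; assigned so far: [1, 3, 4, 5]

Answer: x1=F x3=F x4=F x5=T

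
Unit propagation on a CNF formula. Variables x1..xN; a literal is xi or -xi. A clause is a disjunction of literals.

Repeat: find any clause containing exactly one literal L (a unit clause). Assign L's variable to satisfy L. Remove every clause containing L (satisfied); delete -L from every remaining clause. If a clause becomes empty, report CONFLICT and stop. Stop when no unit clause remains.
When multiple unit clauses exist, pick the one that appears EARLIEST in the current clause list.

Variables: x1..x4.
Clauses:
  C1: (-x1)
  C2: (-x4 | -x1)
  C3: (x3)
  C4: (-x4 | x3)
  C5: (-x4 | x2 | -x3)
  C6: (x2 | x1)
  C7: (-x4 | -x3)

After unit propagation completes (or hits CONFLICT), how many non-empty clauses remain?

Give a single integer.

Answer: 0

Derivation:
unit clause [-1] forces x1=F; simplify:
  drop 1 from [2, 1] -> [2]
  satisfied 2 clause(s); 5 remain; assigned so far: [1]
unit clause [3] forces x3=T; simplify:
  drop -3 from [-4, 2, -3] -> [-4, 2]
  drop -3 from [-4, -3] -> [-4]
  satisfied 2 clause(s); 3 remain; assigned so far: [1, 3]
unit clause [2] forces x2=T; simplify:
  satisfied 2 clause(s); 1 remain; assigned so far: [1, 2, 3]
unit clause [-4] forces x4=F; simplify:
  satisfied 1 clause(s); 0 remain; assigned so far: [1, 2, 3, 4]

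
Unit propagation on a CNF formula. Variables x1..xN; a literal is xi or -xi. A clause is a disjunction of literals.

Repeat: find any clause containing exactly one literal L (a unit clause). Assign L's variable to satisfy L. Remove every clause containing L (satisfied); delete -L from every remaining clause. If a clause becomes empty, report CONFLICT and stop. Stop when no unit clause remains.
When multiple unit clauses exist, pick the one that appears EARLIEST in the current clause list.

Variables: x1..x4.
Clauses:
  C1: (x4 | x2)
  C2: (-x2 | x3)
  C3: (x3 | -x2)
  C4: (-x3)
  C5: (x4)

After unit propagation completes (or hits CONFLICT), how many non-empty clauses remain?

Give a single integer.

unit clause [-3] forces x3=F; simplify:
  drop 3 from [-2, 3] -> [-2]
  drop 3 from [3, -2] -> [-2]
  satisfied 1 clause(s); 4 remain; assigned so far: [3]
unit clause [-2] forces x2=F; simplify:
  drop 2 from [4, 2] -> [4]
  satisfied 2 clause(s); 2 remain; assigned so far: [2, 3]
unit clause [4] forces x4=T; simplify:
  satisfied 2 clause(s); 0 remain; assigned so far: [2, 3, 4]

Answer: 0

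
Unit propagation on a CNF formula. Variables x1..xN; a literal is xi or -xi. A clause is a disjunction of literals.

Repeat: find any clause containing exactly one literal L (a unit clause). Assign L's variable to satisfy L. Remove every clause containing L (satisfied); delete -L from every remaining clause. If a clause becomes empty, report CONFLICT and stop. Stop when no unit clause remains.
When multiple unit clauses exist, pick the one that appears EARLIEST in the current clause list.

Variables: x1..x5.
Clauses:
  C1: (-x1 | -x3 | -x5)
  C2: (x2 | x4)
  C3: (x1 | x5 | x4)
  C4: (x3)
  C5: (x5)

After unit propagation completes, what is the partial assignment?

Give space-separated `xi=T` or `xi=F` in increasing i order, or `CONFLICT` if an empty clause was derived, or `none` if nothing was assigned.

unit clause [3] forces x3=T; simplify:
  drop -3 from [-1, -3, -5] -> [-1, -5]
  satisfied 1 clause(s); 4 remain; assigned so far: [3]
unit clause [5] forces x5=T; simplify:
  drop -5 from [-1, -5] -> [-1]
  satisfied 2 clause(s); 2 remain; assigned so far: [3, 5]
unit clause [-1] forces x1=F; simplify:
  satisfied 1 clause(s); 1 remain; assigned so far: [1, 3, 5]

Answer: x1=F x3=T x5=T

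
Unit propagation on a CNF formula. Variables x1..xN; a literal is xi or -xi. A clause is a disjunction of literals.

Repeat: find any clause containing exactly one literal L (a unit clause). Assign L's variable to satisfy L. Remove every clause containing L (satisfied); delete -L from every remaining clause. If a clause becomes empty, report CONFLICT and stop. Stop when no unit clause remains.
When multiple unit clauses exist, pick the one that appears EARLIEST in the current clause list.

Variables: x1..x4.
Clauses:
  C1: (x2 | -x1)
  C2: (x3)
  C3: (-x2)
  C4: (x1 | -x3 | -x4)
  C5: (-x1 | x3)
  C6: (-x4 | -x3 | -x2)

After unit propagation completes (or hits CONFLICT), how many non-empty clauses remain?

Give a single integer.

Answer: 0

Derivation:
unit clause [3] forces x3=T; simplify:
  drop -3 from [1, -3, -4] -> [1, -4]
  drop -3 from [-4, -3, -2] -> [-4, -2]
  satisfied 2 clause(s); 4 remain; assigned so far: [3]
unit clause [-2] forces x2=F; simplify:
  drop 2 from [2, -1] -> [-1]
  satisfied 2 clause(s); 2 remain; assigned so far: [2, 3]
unit clause [-1] forces x1=F; simplify:
  drop 1 from [1, -4] -> [-4]
  satisfied 1 clause(s); 1 remain; assigned so far: [1, 2, 3]
unit clause [-4] forces x4=F; simplify:
  satisfied 1 clause(s); 0 remain; assigned so far: [1, 2, 3, 4]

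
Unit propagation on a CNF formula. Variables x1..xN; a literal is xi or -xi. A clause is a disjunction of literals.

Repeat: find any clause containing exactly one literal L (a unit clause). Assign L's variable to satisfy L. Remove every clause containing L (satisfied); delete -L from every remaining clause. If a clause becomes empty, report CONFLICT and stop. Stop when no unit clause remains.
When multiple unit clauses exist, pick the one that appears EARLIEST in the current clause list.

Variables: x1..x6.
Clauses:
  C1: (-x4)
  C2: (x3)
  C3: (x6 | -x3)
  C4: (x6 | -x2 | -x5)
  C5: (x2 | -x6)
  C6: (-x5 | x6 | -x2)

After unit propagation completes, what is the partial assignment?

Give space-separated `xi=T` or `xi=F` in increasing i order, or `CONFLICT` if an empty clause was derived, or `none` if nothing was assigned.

unit clause [-4] forces x4=F; simplify:
  satisfied 1 clause(s); 5 remain; assigned so far: [4]
unit clause [3] forces x3=T; simplify:
  drop -3 from [6, -3] -> [6]
  satisfied 1 clause(s); 4 remain; assigned so far: [3, 4]
unit clause [6] forces x6=T; simplify:
  drop -6 from [2, -6] -> [2]
  satisfied 3 clause(s); 1 remain; assigned so far: [3, 4, 6]
unit clause [2] forces x2=T; simplify:
  satisfied 1 clause(s); 0 remain; assigned so far: [2, 3, 4, 6]

Answer: x2=T x3=T x4=F x6=T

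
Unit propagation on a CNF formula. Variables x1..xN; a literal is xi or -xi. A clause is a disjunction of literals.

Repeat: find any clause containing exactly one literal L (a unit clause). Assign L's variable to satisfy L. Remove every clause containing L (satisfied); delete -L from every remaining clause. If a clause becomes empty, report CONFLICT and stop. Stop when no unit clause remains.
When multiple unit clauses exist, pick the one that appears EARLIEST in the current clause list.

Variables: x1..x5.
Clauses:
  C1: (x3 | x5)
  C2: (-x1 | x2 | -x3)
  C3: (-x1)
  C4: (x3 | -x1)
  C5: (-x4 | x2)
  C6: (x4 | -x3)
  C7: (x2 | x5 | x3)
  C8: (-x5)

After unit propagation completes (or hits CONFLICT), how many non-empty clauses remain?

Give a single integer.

Answer: 0

Derivation:
unit clause [-1] forces x1=F; simplify:
  satisfied 3 clause(s); 5 remain; assigned so far: [1]
unit clause [-5] forces x5=F; simplify:
  drop 5 from [3, 5] -> [3]
  drop 5 from [2, 5, 3] -> [2, 3]
  satisfied 1 clause(s); 4 remain; assigned so far: [1, 5]
unit clause [3] forces x3=T; simplify:
  drop -3 from [4, -3] -> [4]
  satisfied 2 clause(s); 2 remain; assigned so far: [1, 3, 5]
unit clause [4] forces x4=T; simplify:
  drop -4 from [-4, 2] -> [2]
  satisfied 1 clause(s); 1 remain; assigned so far: [1, 3, 4, 5]
unit clause [2] forces x2=T; simplify:
  satisfied 1 clause(s); 0 remain; assigned so far: [1, 2, 3, 4, 5]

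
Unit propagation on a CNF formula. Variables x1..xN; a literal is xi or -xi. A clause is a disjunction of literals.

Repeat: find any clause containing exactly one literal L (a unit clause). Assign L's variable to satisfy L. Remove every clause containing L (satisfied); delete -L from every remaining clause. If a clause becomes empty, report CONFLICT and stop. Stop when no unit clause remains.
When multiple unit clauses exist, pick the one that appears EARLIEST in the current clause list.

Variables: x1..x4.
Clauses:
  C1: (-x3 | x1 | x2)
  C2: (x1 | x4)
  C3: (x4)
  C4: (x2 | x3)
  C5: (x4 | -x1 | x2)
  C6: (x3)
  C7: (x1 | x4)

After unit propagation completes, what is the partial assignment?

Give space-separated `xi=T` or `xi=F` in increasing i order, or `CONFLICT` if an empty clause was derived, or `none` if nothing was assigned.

Answer: x3=T x4=T

Derivation:
unit clause [4] forces x4=T; simplify:
  satisfied 4 clause(s); 3 remain; assigned so far: [4]
unit clause [3] forces x3=T; simplify:
  drop -3 from [-3, 1, 2] -> [1, 2]
  satisfied 2 clause(s); 1 remain; assigned so far: [3, 4]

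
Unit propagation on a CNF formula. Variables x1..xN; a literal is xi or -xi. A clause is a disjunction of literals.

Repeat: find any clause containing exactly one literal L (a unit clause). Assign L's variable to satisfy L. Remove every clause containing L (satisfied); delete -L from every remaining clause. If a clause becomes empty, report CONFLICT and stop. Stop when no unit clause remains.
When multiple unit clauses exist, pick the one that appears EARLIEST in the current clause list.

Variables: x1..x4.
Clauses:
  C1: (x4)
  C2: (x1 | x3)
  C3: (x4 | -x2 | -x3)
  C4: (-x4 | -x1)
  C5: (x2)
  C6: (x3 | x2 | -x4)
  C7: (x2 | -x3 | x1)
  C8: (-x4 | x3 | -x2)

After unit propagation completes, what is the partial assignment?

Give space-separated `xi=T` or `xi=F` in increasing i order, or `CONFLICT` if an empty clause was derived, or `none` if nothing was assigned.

unit clause [4] forces x4=T; simplify:
  drop -4 from [-4, -1] -> [-1]
  drop -4 from [3, 2, -4] -> [3, 2]
  drop -4 from [-4, 3, -2] -> [3, -2]
  satisfied 2 clause(s); 6 remain; assigned so far: [4]
unit clause [-1] forces x1=F; simplify:
  drop 1 from [1, 3] -> [3]
  drop 1 from [2, -3, 1] -> [2, -3]
  satisfied 1 clause(s); 5 remain; assigned so far: [1, 4]
unit clause [3] forces x3=T; simplify:
  drop -3 from [2, -3] -> [2]
  satisfied 3 clause(s); 2 remain; assigned so far: [1, 3, 4]
unit clause [2] forces x2=T; simplify:
  satisfied 2 clause(s); 0 remain; assigned so far: [1, 2, 3, 4]

Answer: x1=F x2=T x3=T x4=T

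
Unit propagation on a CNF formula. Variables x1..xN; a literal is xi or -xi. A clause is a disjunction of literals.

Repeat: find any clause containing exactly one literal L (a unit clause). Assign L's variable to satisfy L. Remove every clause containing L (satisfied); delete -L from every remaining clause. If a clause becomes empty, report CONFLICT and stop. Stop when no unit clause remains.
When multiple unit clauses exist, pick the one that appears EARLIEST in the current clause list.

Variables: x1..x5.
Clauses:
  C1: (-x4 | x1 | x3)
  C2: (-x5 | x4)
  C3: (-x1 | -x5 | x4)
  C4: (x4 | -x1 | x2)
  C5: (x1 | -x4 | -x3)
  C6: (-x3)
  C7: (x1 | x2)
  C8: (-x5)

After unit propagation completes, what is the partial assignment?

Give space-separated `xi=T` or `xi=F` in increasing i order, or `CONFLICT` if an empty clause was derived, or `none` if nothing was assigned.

Answer: x3=F x5=F

Derivation:
unit clause [-3] forces x3=F; simplify:
  drop 3 from [-4, 1, 3] -> [-4, 1]
  satisfied 2 clause(s); 6 remain; assigned so far: [3]
unit clause [-5] forces x5=F; simplify:
  satisfied 3 clause(s); 3 remain; assigned so far: [3, 5]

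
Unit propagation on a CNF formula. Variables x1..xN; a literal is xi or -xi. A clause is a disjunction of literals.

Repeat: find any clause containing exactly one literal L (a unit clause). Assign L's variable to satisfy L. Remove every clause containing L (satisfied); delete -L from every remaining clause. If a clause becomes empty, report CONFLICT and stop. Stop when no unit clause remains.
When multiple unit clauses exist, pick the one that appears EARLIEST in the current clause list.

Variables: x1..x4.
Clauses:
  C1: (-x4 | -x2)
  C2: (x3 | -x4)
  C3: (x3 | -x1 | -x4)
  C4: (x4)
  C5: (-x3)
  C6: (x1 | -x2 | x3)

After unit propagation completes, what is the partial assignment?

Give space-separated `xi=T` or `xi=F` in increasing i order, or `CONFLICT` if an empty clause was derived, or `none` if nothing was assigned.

unit clause [4] forces x4=T; simplify:
  drop -4 from [-4, -2] -> [-2]
  drop -4 from [3, -4] -> [3]
  drop -4 from [3, -1, -4] -> [3, -1]
  satisfied 1 clause(s); 5 remain; assigned so far: [4]
unit clause [-2] forces x2=F; simplify:
  satisfied 2 clause(s); 3 remain; assigned so far: [2, 4]
unit clause [3] forces x3=T; simplify:
  drop -3 from [-3] -> [] (empty!)
  satisfied 2 clause(s); 1 remain; assigned so far: [2, 3, 4]
CONFLICT (empty clause)

Answer: CONFLICT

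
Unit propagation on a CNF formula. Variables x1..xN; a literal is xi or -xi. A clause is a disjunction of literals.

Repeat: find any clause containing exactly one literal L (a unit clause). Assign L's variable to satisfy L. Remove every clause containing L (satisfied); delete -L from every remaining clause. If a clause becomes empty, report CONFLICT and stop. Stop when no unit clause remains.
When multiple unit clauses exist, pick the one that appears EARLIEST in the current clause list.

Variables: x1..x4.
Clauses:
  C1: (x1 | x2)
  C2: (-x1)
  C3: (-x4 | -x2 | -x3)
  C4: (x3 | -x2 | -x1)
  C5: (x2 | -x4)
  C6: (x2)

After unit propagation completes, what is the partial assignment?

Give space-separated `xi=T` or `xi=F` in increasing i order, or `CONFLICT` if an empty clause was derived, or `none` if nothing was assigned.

unit clause [-1] forces x1=F; simplify:
  drop 1 from [1, 2] -> [2]
  satisfied 2 clause(s); 4 remain; assigned so far: [1]
unit clause [2] forces x2=T; simplify:
  drop -2 from [-4, -2, -3] -> [-4, -3]
  satisfied 3 clause(s); 1 remain; assigned so far: [1, 2]

Answer: x1=F x2=T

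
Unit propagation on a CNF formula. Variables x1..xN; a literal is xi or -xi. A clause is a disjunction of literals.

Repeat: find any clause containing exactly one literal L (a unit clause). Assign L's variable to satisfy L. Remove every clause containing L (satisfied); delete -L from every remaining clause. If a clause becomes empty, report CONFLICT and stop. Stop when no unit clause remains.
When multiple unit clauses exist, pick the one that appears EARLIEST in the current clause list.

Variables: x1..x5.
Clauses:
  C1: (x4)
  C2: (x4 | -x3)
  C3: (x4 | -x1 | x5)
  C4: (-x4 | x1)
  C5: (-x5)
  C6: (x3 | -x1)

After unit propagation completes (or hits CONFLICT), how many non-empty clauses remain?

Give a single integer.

Answer: 0

Derivation:
unit clause [4] forces x4=T; simplify:
  drop -4 from [-4, 1] -> [1]
  satisfied 3 clause(s); 3 remain; assigned so far: [4]
unit clause [1] forces x1=T; simplify:
  drop -1 from [3, -1] -> [3]
  satisfied 1 clause(s); 2 remain; assigned so far: [1, 4]
unit clause [-5] forces x5=F; simplify:
  satisfied 1 clause(s); 1 remain; assigned so far: [1, 4, 5]
unit clause [3] forces x3=T; simplify:
  satisfied 1 clause(s); 0 remain; assigned so far: [1, 3, 4, 5]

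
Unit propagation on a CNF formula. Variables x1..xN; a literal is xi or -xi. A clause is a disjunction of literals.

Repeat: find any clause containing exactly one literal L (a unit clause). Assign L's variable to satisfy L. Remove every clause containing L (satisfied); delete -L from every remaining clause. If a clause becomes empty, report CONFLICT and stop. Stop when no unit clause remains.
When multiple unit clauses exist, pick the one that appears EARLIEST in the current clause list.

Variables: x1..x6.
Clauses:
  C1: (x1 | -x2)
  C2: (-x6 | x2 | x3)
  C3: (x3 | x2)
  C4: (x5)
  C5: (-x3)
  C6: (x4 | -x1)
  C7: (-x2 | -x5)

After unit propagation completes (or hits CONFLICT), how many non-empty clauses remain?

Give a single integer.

unit clause [5] forces x5=T; simplify:
  drop -5 from [-2, -5] -> [-2]
  satisfied 1 clause(s); 6 remain; assigned so far: [5]
unit clause [-3] forces x3=F; simplify:
  drop 3 from [-6, 2, 3] -> [-6, 2]
  drop 3 from [3, 2] -> [2]
  satisfied 1 clause(s); 5 remain; assigned so far: [3, 5]
unit clause [2] forces x2=T; simplify:
  drop -2 from [1, -2] -> [1]
  drop -2 from [-2] -> [] (empty!)
  satisfied 2 clause(s); 3 remain; assigned so far: [2, 3, 5]
CONFLICT (empty clause)

Answer: 2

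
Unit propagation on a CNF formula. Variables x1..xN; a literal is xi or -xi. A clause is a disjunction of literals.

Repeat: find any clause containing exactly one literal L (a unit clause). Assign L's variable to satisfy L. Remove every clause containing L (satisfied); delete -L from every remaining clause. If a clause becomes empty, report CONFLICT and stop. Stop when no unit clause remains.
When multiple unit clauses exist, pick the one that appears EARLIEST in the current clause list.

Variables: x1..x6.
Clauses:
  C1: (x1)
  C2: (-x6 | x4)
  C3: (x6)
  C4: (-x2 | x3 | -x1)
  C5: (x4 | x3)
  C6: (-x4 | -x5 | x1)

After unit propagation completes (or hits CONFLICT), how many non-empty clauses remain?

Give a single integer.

Answer: 1

Derivation:
unit clause [1] forces x1=T; simplify:
  drop -1 from [-2, 3, -1] -> [-2, 3]
  satisfied 2 clause(s); 4 remain; assigned so far: [1]
unit clause [6] forces x6=T; simplify:
  drop -6 from [-6, 4] -> [4]
  satisfied 1 clause(s); 3 remain; assigned so far: [1, 6]
unit clause [4] forces x4=T; simplify:
  satisfied 2 clause(s); 1 remain; assigned so far: [1, 4, 6]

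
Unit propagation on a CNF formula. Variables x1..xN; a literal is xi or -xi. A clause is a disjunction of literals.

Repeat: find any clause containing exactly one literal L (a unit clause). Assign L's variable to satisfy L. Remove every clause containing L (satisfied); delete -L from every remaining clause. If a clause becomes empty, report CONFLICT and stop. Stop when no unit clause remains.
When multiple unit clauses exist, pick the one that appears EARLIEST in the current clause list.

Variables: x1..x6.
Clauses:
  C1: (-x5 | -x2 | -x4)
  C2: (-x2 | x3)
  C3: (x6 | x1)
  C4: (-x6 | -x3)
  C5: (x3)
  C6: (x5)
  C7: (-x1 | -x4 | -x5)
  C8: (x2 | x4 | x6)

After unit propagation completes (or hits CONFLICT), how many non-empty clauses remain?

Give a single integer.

unit clause [3] forces x3=T; simplify:
  drop -3 from [-6, -3] -> [-6]
  satisfied 2 clause(s); 6 remain; assigned so far: [3]
unit clause [-6] forces x6=F; simplify:
  drop 6 from [6, 1] -> [1]
  drop 6 from [2, 4, 6] -> [2, 4]
  satisfied 1 clause(s); 5 remain; assigned so far: [3, 6]
unit clause [1] forces x1=T; simplify:
  drop -1 from [-1, -4, -5] -> [-4, -5]
  satisfied 1 clause(s); 4 remain; assigned so far: [1, 3, 6]
unit clause [5] forces x5=T; simplify:
  drop -5 from [-5, -2, -4] -> [-2, -4]
  drop -5 from [-4, -5] -> [-4]
  satisfied 1 clause(s); 3 remain; assigned so far: [1, 3, 5, 6]
unit clause [-4] forces x4=F; simplify:
  drop 4 from [2, 4] -> [2]
  satisfied 2 clause(s); 1 remain; assigned so far: [1, 3, 4, 5, 6]
unit clause [2] forces x2=T; simplify:
  satisfied 1 clause(s); 0 remain; assigned so far: [1, 2, 3, 4, 5, 6]

Answer: 0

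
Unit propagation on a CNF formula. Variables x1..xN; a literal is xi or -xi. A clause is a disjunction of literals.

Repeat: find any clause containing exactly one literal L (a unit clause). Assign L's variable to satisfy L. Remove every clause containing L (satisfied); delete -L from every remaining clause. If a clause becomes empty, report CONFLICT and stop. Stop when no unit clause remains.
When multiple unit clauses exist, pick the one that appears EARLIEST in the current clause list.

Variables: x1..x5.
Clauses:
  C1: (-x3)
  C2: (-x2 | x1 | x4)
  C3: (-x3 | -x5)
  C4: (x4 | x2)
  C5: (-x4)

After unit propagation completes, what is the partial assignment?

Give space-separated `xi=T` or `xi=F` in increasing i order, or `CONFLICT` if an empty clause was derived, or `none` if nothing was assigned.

unit clause [-3] forces x3=F; simplify:
  satisfied 2 clause(s); 3 remain; assigned so far: [3]
unit clause [-4] forces x4=F; simplify:
  drop 4 from [-2, 1, 4] -> [-2, 1]
  drop 4 from [4, 2] -> [2]
  satisfied 1 clause(s); 2 remain; assigned so far: [3, 4]
unit clause [2] forces x2=T; simplify:
  drop -2 from [-2, 1] -> [1]
  satisfied 1 clause(s); 1 remain; assigned so far: [2, 3, 4]
unit clause [1] forces x1=T; simplify:
  satisfied 1 clause(s); 0 remain; assigned so far: [1, 2, 3, 4]

Answer: x1=T x2=T x3=F x4=F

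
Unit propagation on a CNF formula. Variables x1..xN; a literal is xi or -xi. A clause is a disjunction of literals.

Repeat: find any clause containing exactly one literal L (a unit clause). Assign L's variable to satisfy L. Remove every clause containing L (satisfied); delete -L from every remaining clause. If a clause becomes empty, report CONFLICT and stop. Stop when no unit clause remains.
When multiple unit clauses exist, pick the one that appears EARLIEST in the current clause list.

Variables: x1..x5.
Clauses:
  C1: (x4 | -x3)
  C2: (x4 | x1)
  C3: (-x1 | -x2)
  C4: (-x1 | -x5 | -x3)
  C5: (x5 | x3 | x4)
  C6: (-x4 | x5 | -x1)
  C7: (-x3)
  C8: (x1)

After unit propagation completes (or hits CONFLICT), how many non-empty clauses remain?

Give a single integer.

Answer: 2

Derivation:
unit clause [-3] forces x3=F; simplify:
  drop 3 from [5, 3, 4] -> [5, 4]
  satisfied 3 clause(s); 5 remain; assigned so far: [3]
unit clause [1] forces x1=T; simplify:
  drop -1 from [-1, -2] -> [-2]
  drop -1 from [-4, 5, -1] -> [-4, 5]
  satisfied 2 clause(s); 3 remain; assigned so far: [1, 3]
unit clause [-2] forces x2=F; simplify:
  satisfied 1 clause(s); 2 remain; assigned so far: [1, 2, 3]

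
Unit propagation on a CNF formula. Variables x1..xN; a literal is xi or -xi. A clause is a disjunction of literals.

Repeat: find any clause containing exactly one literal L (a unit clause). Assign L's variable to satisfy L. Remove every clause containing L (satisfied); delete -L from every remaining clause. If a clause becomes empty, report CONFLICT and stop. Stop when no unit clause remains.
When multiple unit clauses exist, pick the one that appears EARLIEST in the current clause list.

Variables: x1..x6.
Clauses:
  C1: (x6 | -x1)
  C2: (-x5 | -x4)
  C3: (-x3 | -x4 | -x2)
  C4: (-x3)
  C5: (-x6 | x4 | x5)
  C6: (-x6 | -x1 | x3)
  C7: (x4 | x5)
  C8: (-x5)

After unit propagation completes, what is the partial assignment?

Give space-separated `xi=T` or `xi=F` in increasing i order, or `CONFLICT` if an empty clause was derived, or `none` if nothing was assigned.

unit clause [-3] forces x3=F; simplify:
  drop 3 from [-6, -1, 3] -> [-6, -1]
  satisfied 2 clause(s); 6 remain; assigned so far: [3]
unit clause [-5] forces x5=F; simplify:
  drop 5 from [-6, 4, 5] -> [-6, 4]
  drop 5 from [4, 5] -> [4]
  satisfied 2 clause(s); 4 remain; assigned so far: [3, 5]
unit clause [4] forces x4=T; simplify:
  satisfied 2 clause(s); 2 remain; assigned so far: [3, 4, 5]

Answer: x3=F x4=T x5=F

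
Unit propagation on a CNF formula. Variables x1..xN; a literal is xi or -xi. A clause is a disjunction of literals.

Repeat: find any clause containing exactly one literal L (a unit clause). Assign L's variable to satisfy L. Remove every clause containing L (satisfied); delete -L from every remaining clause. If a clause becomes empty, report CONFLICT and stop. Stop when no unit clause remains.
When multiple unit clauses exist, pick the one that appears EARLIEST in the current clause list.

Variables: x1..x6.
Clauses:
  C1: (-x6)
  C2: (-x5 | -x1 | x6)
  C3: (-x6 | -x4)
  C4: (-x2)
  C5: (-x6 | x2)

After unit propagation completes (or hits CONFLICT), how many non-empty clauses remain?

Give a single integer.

unit clause [-6] forces x6=F; simplify:
  drop 6 from [-5, -1, 6] -> [-5, -1]
  satisfied 3 clause(s); 2 remain; assigned so far: [6]
unit clause [-2] forces x2=F; simplify:
  satisfied 1 clause(s); 1 remain; assigned so far: [2, 6]

Answer: 1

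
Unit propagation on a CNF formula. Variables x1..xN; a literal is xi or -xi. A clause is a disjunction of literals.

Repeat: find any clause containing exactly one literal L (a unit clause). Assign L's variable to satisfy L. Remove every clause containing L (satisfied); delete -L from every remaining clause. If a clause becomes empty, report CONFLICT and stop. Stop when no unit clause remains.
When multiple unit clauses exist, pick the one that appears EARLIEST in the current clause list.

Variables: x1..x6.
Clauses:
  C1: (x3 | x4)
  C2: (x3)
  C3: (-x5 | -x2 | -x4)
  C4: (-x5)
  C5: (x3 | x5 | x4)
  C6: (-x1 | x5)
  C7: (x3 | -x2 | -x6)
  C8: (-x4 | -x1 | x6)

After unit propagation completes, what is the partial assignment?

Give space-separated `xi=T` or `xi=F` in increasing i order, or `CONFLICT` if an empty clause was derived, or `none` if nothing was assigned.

unit clause [3] forces x3=T; simplify:
  satisfied 4 clause(s); 4 remain; assigned so far: [3]
unit clause [-5] forces x5=F; simplify:
  drop 5 from [-1, 5] -> [-1]
  satisfied 2 clause(s); 2 remain; assigned so far: [3, 5]
unit clause [-1] forces x1=F; simplify:
  satisfied 2 clause(s); 0 remain; assigned so far: [1, 3, 5]

Answer: x1=F x3=T x5=F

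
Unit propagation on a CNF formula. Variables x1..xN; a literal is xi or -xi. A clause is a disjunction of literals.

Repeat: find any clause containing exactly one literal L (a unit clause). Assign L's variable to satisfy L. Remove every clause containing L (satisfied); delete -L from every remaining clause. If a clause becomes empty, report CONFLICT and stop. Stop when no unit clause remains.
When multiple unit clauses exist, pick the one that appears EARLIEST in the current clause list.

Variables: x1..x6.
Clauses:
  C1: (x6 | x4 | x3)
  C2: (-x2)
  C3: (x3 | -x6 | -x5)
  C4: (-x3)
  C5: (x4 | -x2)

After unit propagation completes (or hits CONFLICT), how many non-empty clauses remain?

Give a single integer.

Answer: 2

Derivation:
unit clause [-2] forces x2=F; simplify:
  satisfied 2 clause(s); 3 remain; assigned so far: [2]
unit clause [-3] forces x3=F; simplify:
  drop 3 from [6, 4, 3] -> [6, 4]
  drop 3 from [3, -6, -5] -> [-6, -5]
  satisfied 1 clause(s); 2 remain; assigned so far: [2, 3]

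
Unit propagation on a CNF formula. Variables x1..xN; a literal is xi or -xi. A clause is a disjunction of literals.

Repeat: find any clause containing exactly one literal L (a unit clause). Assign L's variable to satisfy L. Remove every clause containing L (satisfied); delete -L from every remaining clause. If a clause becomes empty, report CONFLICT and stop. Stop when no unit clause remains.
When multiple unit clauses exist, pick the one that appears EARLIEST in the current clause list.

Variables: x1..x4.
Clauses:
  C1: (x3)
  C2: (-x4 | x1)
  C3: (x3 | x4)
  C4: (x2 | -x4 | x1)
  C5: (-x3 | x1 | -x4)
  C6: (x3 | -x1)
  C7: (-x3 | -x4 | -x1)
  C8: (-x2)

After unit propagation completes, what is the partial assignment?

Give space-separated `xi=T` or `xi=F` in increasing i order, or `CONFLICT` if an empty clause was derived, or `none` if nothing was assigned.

unit clause [3] forces x3=T; simplify:
  drop -3 from [-3, 1, -4] -> [1, -4]
  drop -3 from [-3, -4, -1] -> [-4, -1]
  satisfied 3 clause(s); 5 remain; assigned so far: [3]
unit clause [-2] forces x2=F; simplify:
  drop 2 from [2, -4, 1] -> [-4, 1]
  satisfied 1 clause(s); 4 remain; assigned so far: [2, 3]

Answer: x2=F x3=T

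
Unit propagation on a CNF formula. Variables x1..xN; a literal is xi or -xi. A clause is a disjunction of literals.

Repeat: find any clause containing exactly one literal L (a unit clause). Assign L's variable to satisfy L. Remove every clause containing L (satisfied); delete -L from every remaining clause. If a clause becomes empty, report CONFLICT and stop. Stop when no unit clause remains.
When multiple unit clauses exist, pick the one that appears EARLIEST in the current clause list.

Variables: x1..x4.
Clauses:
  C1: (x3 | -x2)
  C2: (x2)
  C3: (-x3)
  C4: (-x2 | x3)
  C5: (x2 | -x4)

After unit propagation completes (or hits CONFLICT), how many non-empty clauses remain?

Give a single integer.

unit clause [2] forces x2=T; simplify:
  drop -2 from [3, -2] -> [3]
  drop -2 from [-2, 3] -> [3]
  satisfied 2 clause(s); 3 remain; assigned so far: [2]
unit clause [3] forces x3=T; simplify:
  drop -3 from [-3] -> [] (empty!)
  satisfied 2 clause(s); 1 remain; assigned so far: [2, 3]
CONFLICT (empty clause)

Answer: 0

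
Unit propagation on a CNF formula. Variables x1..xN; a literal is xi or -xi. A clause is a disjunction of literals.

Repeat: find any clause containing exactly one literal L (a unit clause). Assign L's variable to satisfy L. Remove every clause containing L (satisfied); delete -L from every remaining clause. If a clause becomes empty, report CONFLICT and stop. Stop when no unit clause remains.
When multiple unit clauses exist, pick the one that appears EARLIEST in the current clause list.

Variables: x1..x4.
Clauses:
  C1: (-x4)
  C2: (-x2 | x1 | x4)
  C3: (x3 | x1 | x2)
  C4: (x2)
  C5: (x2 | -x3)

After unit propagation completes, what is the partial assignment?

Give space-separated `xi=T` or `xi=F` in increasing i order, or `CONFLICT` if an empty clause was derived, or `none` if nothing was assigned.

Answer: x1=T x2=T x4=F

Derivation:
unit clause [-4] forces x4=F; simplify:
  drop 4 from [-2, 1, 4] -> [-2, 1]
  satisfied 1 clause(s); 4 remain; assigned so far: [4]
unit clause [2] forces x2=T; simplify:
  drop -2 from [-2, 1] -> [1]
  satisfied 3 clause(s); 1 remain; assigned so far: [2, 4]
unit clause [1] forces x1=T; simplify:
  satisfied 1 clause(s); 0 remain; assigned so far: [1, 2, 4]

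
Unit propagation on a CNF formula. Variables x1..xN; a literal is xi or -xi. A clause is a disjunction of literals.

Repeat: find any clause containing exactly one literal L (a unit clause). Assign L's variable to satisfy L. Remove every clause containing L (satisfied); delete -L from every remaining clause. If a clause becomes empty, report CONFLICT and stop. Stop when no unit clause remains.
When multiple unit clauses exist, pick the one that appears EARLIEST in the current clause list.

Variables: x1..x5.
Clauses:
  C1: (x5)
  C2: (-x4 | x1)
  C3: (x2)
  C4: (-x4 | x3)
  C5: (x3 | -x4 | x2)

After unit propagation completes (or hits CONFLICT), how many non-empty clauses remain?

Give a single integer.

Answer: 2

Derivation:
unit clause [5] forces x5=T; simplify:
  satisfied 1 clause(s); 4 remain; assigned so far: [5]
unit clause [2] forces x2=T; simplify:
  satisfied 2 clause(s); 2 remain; assigned so far: [2, 5]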